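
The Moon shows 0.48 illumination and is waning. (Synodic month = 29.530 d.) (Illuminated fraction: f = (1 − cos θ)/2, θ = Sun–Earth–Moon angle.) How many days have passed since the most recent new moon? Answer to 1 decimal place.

22.3 days

From f = (1 − cos θ)/2: cos θ = 1 − 2×0.48 = 0.040; arccos → 87.7°.
Since the Moon is past full (waning), take the reflex angle: θ = 360° − 87.7° = 272.3°.
That fraction of the synodic month is 272.3/360 × 29.530 d ≈ 22.34 d.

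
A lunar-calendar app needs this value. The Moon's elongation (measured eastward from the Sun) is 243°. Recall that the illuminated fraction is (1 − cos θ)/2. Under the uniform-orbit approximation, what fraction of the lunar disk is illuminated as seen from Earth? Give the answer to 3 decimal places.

0.727

cos 243° = (-0.454), so f = (1 − (-0.454))/2 = 0.727.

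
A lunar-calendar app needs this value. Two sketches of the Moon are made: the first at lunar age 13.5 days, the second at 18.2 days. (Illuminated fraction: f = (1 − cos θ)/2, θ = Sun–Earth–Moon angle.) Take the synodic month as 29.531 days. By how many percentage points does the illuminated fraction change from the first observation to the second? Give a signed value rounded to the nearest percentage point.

θ₁ = 360° × 13.5/29.531 = 164.6°, f₁ = (1 − cos θ₁)/2 = 0.982.
θ₂ = 360° × 18.2/29.531 = 221.9°, f₂ = (1 − cos θ₂)/2 = 0.872.
Change = f₂ − f₁ = -0.110 → -11 percentage points.

-11 pp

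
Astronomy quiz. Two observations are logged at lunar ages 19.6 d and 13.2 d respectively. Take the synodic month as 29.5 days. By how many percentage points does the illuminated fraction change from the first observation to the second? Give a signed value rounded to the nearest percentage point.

θ₁ = 360° × 19.6/29.5 = 239.2°, f₁ = (1 − cos θ₁)/2 = 0.756.
θ₂ = 360° × 13.2/29.5 = 161.1°, f₂ = (1 − cos θ₂)/2 = 0.973.
Change = f₂ − f₁ = +0.217 → +22 percentage points.

+22 percentage points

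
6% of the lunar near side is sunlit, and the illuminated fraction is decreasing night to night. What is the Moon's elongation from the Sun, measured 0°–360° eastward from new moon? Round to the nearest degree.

From f = (1 − cos θ)/2: cos θ = 1 − 2×0.06 = 0.880; arccos → 28.4°.
Waning ⇒ past full, so θ = 360° − 28.4° = 331.6°.

332°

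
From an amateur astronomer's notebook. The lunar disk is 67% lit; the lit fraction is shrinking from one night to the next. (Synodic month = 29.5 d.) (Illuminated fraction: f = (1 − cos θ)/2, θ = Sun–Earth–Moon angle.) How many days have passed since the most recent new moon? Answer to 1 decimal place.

20.5 days

From f = (1 − cos θ)/2: cos θ = 1 − 2×0.67 = -0.340; arccos → 109.9°.
A waning Moon lies in 180°–360°, so θ = 360° − 109.9° = 250.1°.
Age = 29.5 × 250.1°/360° ≈ 20.50 days.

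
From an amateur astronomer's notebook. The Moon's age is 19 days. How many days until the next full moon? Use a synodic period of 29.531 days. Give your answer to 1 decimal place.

25.3 days

Full moon is 0.5 of the way through the cycle: age 0.5 × 29.531 = 14.765 d.
This lunation's full moon (14.765 d) has passed, so add one period: 44.296 − 19 = 25.296 days.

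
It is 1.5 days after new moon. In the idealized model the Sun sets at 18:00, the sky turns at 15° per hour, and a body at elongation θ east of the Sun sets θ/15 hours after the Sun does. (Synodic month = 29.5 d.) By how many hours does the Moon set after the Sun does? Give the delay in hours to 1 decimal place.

1.2 h

Phase angle: θ = 360°·(1.5 d)/(29.5 d) = 18.3°.
Delay after the Sun = 18.3° / (15°/h) ≈ 1.22 h.
So the Moon sets 1.22 h after the Sun.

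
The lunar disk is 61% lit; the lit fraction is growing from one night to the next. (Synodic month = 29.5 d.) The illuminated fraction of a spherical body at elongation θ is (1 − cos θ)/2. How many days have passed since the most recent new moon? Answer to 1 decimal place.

8.4 days

From f = (1 − cos θ)/2: cos θ = 1 − 2×0.61 = -0.220; arccos → 102.7°.
The Moon is waxing (0°–180°), so θ = 102.7° directly.
Age = 29.5 × 102.7°/360° ≈ 8.42 days.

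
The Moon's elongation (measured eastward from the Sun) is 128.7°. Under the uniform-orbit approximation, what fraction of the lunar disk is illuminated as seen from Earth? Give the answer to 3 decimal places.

f = (1 − cos 128.7°)/2 = (1 − (-0.625))/2 ≈ 0.813.

0.813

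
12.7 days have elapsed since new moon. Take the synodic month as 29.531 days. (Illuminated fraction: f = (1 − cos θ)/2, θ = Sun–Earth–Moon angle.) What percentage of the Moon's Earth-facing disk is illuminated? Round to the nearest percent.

95%

The Moon has covered 12.7/29.531 of its cycle, so θ ≈ 360° × 12.7/29.531 = 154.8°.
With cos θ = (-0.905), the lit fraction is (1 − (-0.905))/2 ≈ 0.952, so 95%.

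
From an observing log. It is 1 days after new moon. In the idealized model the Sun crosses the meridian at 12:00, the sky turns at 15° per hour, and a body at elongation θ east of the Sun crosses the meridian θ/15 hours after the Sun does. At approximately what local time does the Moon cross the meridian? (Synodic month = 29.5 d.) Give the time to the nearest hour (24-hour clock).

Phase angle: θ = 360°·(1 d)/(29.5 d) = 12.2°.
Delay after the Sun = 12.2° / (15°/h) ≈ 0.81 h.
12:00 + 0.81 h ≈ 12:49 → 13:00 to the nearest hour.

13:00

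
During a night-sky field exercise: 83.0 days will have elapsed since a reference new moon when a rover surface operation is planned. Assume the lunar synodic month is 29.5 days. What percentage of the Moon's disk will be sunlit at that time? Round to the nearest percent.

31%

Reduce mod P: 83.0 − 2×29.5 = 24.00 d into the current lunation.
Phase angle: θ = 360°·(24.00 d)/(29.5 d) = 292.9°.
With cos θ = 0.389, the lit fraction is (1 − 0.389)/2 ≈ 0.306, so 31%.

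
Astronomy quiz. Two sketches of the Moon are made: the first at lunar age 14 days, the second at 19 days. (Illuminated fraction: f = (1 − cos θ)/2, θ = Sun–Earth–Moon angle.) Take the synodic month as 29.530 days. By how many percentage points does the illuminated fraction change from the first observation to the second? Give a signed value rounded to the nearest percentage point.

θ₁ = 360° × 14/29.530 = 170.7°, f₁ = (1 − cos θ₁)/2 = 0.993.
θ₂ = 360° × 19/29.530 = 231.6°, f₂ = (1 − cos θ₂)/2 = 0.810.
Change = f₂ − f₁ = -0.183 → -18 percentage points.

-18 pp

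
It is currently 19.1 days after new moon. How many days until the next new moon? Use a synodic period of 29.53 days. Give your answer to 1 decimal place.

10.4 days

The next new moon completes the synodic month: 29.53 − 19.1 = 10.430 days.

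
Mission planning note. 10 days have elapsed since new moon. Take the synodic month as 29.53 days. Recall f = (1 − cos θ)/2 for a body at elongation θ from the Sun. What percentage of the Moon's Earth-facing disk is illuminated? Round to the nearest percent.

The Moon has covered 10/29.53 of its cycle, so θ ≈ 360° × 10/29.53 = 121.9°.
With cos θ = (-0.529), the lit fraction is (1 − (-0.529))/2 ≈ 0.764, so 76%.

76%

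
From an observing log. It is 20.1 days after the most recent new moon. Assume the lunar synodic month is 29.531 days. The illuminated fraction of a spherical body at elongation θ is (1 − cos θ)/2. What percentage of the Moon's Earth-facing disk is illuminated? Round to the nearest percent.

The Moon has covered 20.1/29.531 of its cycle, so θ ≈ 360° × 20.1/29.531 = 245.0°.
cos 245.0° = (-0.422), so f = (1 − (-0.422))/2 = 0.711, so 71%.

71%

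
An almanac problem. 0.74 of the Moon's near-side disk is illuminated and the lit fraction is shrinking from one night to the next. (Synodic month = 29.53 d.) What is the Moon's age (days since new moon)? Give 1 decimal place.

19.8 days

Invert f = (1 − cos θ)/2 to get cos θ = 1 − 2(0.74) = -0.480, hence θ₀ = arccos -0.480 = 118.7°.
A waning Moon lies in 180°–360°, so θ = 360° − 118.7° = 241.3°.
At 360°/29.53 d per day, 241.3° corresponds to 19.79 days.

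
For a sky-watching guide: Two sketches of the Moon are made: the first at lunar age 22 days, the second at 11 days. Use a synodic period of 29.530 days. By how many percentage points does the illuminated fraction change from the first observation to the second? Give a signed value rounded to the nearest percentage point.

First observation: θ = 360°·22/29.530 = 268.2°, so f = 0.516.
Second observation: θ = 134.1°, f = 0.848.
Δf = 0.848 − 0.516 = +0.332, i.e. +33 pp.

+33 percentage points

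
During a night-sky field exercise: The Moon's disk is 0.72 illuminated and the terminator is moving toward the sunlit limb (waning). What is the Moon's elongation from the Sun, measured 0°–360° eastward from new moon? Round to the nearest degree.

cos θ = 1 − 2f = -0.440, giving a principal value of 116.1°.
Since the Moon is past full (waning), take the reflex angle: θ = 360° − 116.1° = 243.9°.

244°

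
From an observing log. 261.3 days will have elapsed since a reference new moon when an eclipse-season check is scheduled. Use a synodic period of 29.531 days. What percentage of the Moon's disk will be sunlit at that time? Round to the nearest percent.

21%

261.3 d spans 8 complete synodic months (8 × 29.531 = 236.25 d) plus 25.05 d.
Elongation θ = 360° × 25.05/29.531 ≈ 305.4°.
Illuminated fraction = (1 − cos 305.4°)/2 = (1 − 0.579)/2 ≈ 0.210, so 21%.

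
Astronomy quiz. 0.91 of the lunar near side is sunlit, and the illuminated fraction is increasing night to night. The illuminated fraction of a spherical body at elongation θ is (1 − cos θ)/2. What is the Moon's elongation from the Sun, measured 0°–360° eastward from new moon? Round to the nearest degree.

145°

Invert f = (1 − cos θ)/2 to get cos θ = 1 − 2(0.91) = -0.820, hence θ₀ = arccos -0.820 = 145.1°.
The Moon is waxing (0°–180°), so θ = 145.1° directly.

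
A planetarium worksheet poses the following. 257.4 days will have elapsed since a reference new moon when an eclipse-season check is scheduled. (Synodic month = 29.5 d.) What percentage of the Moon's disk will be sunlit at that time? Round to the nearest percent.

58%

257.4/29.5 = 8.725 lunations, so 8 complete cycles and 21.40 d into the next.
Elongation θ = 360° × 21.40/29.5 ≈ 261.2°.
Illuminated fraction = (1 − cos 261.2°)/2 = (1 − (-0.154))/2 ≈ 0.577, so 58%.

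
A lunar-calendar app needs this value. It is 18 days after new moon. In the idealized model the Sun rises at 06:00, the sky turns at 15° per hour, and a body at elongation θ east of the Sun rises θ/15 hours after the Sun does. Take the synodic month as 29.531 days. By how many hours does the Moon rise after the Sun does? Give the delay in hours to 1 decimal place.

14.6 h

Elongation θ = 360° × 18/29.531 ≈ 219.4°.
At 15° of sky rotation per hour, 219.4° corresponds to a 14.63 h lag.
So the Moon rises 14.63 h after the Sun.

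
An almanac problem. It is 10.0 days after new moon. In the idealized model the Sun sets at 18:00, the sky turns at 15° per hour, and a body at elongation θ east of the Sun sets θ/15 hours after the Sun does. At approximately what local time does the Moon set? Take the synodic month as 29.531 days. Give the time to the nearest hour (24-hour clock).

02:00

Elongation θ = 360° × 10.0/29.531 ≈ 121.9°.
Delay after the Sun = 121.9° / (15°/h) ≈ 8.13 h.
18:00 + 8.13 h ≈ 02:08 → 02:00 to the nearest hour.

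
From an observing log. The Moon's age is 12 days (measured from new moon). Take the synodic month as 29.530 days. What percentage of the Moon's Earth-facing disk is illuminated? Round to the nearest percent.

92%

The Moon has covered 12/29.530 of its cycle, so θ ≈ 360° × 12/29.530 = 146.3°.
cos 146.3° = (-0.832), so f = (1 − (-0.832))/2 = 0.916, so 92%.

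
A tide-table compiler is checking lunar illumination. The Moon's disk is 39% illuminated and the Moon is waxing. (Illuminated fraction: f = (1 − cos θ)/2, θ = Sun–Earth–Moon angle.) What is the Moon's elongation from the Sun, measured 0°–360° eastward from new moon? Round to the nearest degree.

77°

From f = (1 − cos θ)/2: cos θ = 1 − 2×0.39 = 0.220; arccos → 77.3°.
The Moon is waxing (0°–180°), so θ = 77.3° directly.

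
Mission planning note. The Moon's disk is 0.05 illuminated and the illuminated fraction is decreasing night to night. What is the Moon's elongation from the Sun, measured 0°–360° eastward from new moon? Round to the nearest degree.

From f = (1 − cos θ)/2: cos θ = 1 − 2×0.05 = 0.900; arccos → 25.8°.
A waning Moon lies in 180°–360°, so θ = 360° − 25.8° = 334.2°.

334°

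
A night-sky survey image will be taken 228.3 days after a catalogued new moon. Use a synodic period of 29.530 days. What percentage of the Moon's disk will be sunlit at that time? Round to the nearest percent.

228.3/29.530 = 7.731 lunations, so 7 complete cycles and 21.59 d into the next.
Elongation θ = 360° × 21.59/29.530 ≈ 263.2°.
Illuminated fraction = (1 − cos 263.2°)/2 = (1 − (-0.118))/2 ≈ 0.559, so 56%.

56%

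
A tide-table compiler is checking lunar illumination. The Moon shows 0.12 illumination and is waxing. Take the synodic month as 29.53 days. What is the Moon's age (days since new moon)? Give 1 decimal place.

cos θ = 1 − 2f = 0.760, giving a principal value of 40.5°.
The Moon is waxing (0°–180°), so θ = 40.5° directly.
That fraction of the synodic month is 40.5/360 × 29.53 d ≈ 3.33 d.

3.3 days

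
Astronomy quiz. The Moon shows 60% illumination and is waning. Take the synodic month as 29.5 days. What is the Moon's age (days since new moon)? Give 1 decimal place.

From f = (1 − cos θ)/2: cos θ = 1 − 2×0.60 = -0.200; arccos → 101.5°.
Since the Moon is past full (waning), take the reflex angle: θ = 360° − 101.5° = 258.5°.
At 360°/29.5 d per day, 258.5° corresponds to 21.18 days.

21.2 days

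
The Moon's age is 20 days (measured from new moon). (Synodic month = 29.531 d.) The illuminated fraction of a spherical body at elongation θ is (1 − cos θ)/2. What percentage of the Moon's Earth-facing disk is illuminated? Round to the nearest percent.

72%

The Moon has covered 20/29.531 of its cycle, so θ ≈ 360° × 20/29.531 = 243.8°.
cos 243.8° = (-0.441), so f = (1 − (-0.441))/2 = 0.721, so 72%.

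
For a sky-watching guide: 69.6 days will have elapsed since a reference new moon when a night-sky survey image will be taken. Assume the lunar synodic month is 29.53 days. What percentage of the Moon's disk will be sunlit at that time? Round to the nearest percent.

69.6/29.53 = 2.357 lunations, so 2 complete cycles and 10.54 d into the next.
The Moon has covered 10.54/29.53 of its cycle, so θ ≈ 360° × 10.54/29.53 = 128.5°.
cos 128.5° = (-0.622), so f = (1 − (-0.622))/2 = 0.811, so 81%.

81%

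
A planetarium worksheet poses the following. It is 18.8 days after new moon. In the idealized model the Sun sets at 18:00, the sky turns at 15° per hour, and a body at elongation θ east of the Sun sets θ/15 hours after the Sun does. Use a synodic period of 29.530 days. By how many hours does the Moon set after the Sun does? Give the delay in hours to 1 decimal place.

15.3 h

The Moon has covered 18.8/29.530 of its cycle, so θ ≈ 360° × 18.8/29.530 = 229.2°.
At 15° of sky rotation per hour, 229.2° corresponds to a 15.28 h lag.
So the Moon sets 15.28 h after the Sun.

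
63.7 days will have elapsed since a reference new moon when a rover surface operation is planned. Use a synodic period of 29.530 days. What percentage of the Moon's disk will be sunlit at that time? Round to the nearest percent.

22%

Reduce mod P: 63.7 − 2×29.530 = 4.64 d into the current lunation.
Elongation θ = 360° × 4.64/29.530 ≈ 56.6°.
Illuminated fraction = (1 − cos 56.6°)/2 = (1 − 0.551)/2 ≈ 0.225, so 22%.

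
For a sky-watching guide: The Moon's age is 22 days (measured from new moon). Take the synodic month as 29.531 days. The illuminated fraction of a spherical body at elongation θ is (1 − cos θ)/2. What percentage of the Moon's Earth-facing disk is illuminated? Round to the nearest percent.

Phase angle: θ = 360°·(22 d)/(29.531 d) = 268.2°.
Illuminated fraction = (1 − cos 268.2°)/2 = (1 − (-0.032))/2 ≈ 0.516, so 52%.

52%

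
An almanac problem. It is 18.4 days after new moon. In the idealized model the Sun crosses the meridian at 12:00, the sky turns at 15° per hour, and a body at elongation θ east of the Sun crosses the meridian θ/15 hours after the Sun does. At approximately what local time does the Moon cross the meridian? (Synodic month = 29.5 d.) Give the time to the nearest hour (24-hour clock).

Phase angle: θ = 360°·(18.4 d)/(29.5 d) = 224.5°.
The Moon trails the Sun by θ/15 = 224.5/15 ≈ 14.97 hours.
12:00 + 14.97 h ≈ 02:58 → 03:00 to the nearest hour.

03:00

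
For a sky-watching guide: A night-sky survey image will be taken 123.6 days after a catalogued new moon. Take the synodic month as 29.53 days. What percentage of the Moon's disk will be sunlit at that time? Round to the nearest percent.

123.6 d spans 4 complete synodic months (4 × 29.53 = 118.12 d) plus 5.48 d.
The Moon has covered 5.48/29.53 of its cycle, so θ ≈ 360° × 5.48/29.53 = 66.8°.
With cos θ = 0.394, the lit fraction is (1 − 0.394)/2 ≈ 0.303, so 30%.

30%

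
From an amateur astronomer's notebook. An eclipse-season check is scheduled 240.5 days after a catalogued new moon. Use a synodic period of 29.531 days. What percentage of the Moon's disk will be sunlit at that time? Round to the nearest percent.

19%

240.5 d spans 8 complete synodic months (8 × 29.531 = 236.25 d) plus 4.25 d.
Phase angle: θ = 360°·(4.25 d)/(29.531 d) = 51.8°.
cos 51.8° = 0.618, so f = (1 − 0.618)/2 = 0.191, so 19%.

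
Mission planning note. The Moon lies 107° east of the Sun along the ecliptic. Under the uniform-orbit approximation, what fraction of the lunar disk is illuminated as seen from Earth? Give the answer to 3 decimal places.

f = (1 − cos 107°)/2 = (1 − (-0.292))/2 ≈ 0.646.

0.646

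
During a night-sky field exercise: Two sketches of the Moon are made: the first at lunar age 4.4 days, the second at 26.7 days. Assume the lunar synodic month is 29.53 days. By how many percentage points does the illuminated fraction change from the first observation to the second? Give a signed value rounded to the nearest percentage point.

-12 percentage points

First observation: θ = 360°·4.4/29.53 = 53.6°, so f = 0.204.
Second observation: θ = 325.5°, f = 0.088.
Δf = 0.088 − 0.204 = -0.116, i.e. -12 pp.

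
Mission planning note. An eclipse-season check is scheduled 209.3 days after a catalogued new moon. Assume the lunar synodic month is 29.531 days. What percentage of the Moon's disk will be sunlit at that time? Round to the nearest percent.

209.3/29.531 = 7.087 lunations, so 7 complete cycles and 2.58 d into the next.
The Moon has covered 2.58/29.531 of its cycle, so θ ≈ 360° × 2.58/29.531 = 31.5°.
With cos θ = 0.853, the lit fraction is (1 − 0.853)/2 ≈ 0.074, so 7%.

7%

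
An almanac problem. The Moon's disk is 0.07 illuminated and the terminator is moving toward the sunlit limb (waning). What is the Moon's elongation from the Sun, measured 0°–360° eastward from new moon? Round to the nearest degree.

329°

From f = (1 − cos θ)/2: cos θ = 1 − 2×0.07 = 0.860; arccos → 30.7°.
Waning ⇒ past full, so θ = 360° − 30.7° = 329.3°.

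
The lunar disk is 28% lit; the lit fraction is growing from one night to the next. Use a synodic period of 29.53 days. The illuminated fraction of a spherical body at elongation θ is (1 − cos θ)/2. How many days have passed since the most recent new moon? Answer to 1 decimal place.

5.2 days

cos θ = 1 − 2f = 0.440, giving a principal value of 63.9°.
Waxing ⇒ before full, so θ = 63.9°.
At 360°/29.53 d per day, 63.9° corresponds to 5.24 days.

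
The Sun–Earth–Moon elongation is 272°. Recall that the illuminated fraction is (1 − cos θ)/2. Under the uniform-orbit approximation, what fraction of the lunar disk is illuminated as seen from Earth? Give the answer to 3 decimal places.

f = (1 − cos 272°)/2 = (1 − 0.035)/2 ≈ 0.483.

0.483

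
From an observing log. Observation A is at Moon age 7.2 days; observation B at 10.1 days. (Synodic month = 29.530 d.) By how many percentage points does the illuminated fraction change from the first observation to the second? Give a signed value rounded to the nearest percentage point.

+29 percentage points

θ₁ = 360° × 7.2/29.530 = 87.8°, f₁ = (1 − cos θ₁)/2 = 0.481.
θ₂ = 360° × 10.1/29.530 = 123.1°, f₂ = (1 − cos θ₂)/2 = 0.773.
Change = f₂ − f₁ = +0.293 → +29 percentage points.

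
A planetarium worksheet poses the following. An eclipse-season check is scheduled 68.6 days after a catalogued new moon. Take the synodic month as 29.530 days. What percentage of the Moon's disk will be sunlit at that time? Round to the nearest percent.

72%

Reduce mod P: 68.6 − 2×29.530 = 9.54 d into the current lunation.
Phase angle: θ = 360°·(9.54 d)/(29.530 d) = 116.3°.
Illuminated fraction = (1 − cos 116.3°)/2 = (1 − (-0.443))/2 ≈ 0.722, so 72%.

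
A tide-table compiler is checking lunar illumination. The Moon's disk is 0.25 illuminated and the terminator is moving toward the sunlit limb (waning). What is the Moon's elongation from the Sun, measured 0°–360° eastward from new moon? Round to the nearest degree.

Invert f = (1 − cos θ)/2 to get cos θ = 1 − 2(0.25) = 0.500, hence θ₀ = arccos 0.500 = 60.0°.
Since the Moon is past full (waning), take the reflex angle: θ = 360° − 60.0° = 300.0°.

300°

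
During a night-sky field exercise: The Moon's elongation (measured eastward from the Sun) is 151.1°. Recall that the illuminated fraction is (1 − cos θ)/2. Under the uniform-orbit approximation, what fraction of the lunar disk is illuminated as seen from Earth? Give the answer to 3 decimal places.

Half-versine of 151.1°: (1 − (-0.875))/2 = 0.938.

0.938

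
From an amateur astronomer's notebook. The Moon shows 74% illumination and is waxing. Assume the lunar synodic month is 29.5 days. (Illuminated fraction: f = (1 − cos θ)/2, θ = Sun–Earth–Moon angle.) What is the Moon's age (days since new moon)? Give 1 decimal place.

cos θ = 1 − 2f = -0.480, giving a principal value of 118.7°.
The Moon is waxing (0°–180°), so θ = 118.7° directly.
At 360°/29.5 d per day, 118.7° corresponds to 9.73 days.

9.7 days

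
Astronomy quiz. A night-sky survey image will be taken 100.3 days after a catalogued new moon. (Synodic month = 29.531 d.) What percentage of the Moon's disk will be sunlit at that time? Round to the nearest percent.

100.3 d spans 3 complete synodic months (3 × 29.531 = 88.59 d) plus 11.71 d.
Phase angle: θ = 360°·(11.71 d)/(29.531 d) = 142.7°.
cos 142.7° = (-0.796), so f = (1 − (-0.796))/2 = 0.898, so 90%.

90%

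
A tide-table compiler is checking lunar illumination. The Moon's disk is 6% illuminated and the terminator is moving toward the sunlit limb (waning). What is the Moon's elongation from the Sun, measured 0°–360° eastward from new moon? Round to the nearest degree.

332°

From f = (1 − cos θ)/2: cos θ = 1 − 2×0.06 = 0.880; arccos → 28.4°.
Since the Moon is past full (waning), take the reflex angle: θ = 360° − 28.4° = 331.6°.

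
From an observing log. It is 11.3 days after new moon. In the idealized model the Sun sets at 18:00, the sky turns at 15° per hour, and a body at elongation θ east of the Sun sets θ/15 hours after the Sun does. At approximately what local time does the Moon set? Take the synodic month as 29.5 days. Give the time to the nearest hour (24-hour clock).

Elongation θ = 360° × 11.3/29.5 ≈ 137.9°.
Delay after the Sun = 137.9° / (15°/h) ≈ 9.19 h.
18:00 + 9.19 h ≈ 03:12 → 03:00 to the nearest hour.

03:00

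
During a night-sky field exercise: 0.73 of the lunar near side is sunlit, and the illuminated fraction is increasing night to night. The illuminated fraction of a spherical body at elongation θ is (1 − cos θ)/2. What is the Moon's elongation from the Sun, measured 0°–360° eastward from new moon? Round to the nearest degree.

117°

cos θ = 1 − 2f = -0.460, giving a principal value of 117.4°.
The Moon is waxing (0°–180°), so θ = 117.4° directly.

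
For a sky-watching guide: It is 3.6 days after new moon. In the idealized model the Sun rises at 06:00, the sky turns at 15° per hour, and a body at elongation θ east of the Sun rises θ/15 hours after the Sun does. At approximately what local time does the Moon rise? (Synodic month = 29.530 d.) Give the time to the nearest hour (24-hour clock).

Elongation θ = 360° × 3.6/29.530 ≈ 43.9°.
Delay after the Sun = 43.9° / (15°/h) ≈ 2.93 h.
06:00 + 2.93 h ≈ 08:56 → 09:00 to the nearest hour.

09:00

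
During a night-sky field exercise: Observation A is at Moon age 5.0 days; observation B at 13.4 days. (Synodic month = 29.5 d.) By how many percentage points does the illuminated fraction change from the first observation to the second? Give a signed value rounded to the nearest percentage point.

First observation: θ = 360°·5.0/29.5 = 61.0°, so f = 0.258.
Second observation: θ = 163.5°, f = 0.979.
Δf = 0.979 − 0.258 = +0.722, i.e. +72 pp.

+72 pp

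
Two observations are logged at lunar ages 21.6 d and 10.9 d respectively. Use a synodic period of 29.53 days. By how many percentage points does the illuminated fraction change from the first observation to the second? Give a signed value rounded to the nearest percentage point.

θ₁ = 360° × 21.6/29.53 = 263.3°, f₁ = (1 − cos θ₁)/2 = 0.558.
θ₂ = 360° × 10.9/29.53 = 132.9°, f₂ = (1 − cos θ₂)/2 = 0.840.
Change = f₂ − f₁ = +0.282 → +28 percentage points.

+28 percentage points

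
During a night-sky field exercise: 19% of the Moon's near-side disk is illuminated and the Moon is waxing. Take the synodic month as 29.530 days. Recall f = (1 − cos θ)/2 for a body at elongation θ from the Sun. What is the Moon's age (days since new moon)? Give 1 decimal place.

cos θ = 1 − 2f = 0.620, giving a principal value of 51.7°.
The Moon is waxing (0°–180°), so θ = 51.7° directly.
At 360°/29.530 d per day, 51.7° corresponds to 4.24 days.

4.2 days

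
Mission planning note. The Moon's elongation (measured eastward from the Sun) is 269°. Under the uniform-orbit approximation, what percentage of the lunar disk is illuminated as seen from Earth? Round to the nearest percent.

cos 269° = (-0.017), so f = (1 − (-0.017))/2 = 0.509, i.e. 51%.

51%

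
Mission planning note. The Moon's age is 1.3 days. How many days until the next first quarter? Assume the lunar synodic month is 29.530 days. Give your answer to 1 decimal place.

First quarter is 0.25 of the way through the cycle: age 0.25 × 29.530 = 7.383 d.
So 6.083 days remain (7.383 − 1.3).

6.1 days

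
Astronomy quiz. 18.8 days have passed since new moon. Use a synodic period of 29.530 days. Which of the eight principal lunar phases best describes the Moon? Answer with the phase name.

waning gibbous

At 18.8/29.530 of the cycle, θ ≈ 229° — the waning gibbous range.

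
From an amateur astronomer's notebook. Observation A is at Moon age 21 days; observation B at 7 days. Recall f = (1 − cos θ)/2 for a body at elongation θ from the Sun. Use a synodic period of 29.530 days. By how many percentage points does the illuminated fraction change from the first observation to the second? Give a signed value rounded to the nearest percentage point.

First observation: θ = 360°·21/29.530 = 256.0°, so f = 0.621.
Second observation: θ = 85.3°, f = 0.459.
Δf = 0.459 − 0.621 = -0.162, i.e. -16 pp.

-16 percentage points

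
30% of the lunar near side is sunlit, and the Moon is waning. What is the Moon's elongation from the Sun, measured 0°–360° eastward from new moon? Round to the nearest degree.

294°

Invert f = (1 − cos θ)/2 to get cos θ = 1 − 2(0.30) = 0.400, hence θ₀ = arccos 0.400 = 66.4°.
Since the Moon is past full (waning), take the reflex angle: θ = 360° − 66.4° = 293.6°.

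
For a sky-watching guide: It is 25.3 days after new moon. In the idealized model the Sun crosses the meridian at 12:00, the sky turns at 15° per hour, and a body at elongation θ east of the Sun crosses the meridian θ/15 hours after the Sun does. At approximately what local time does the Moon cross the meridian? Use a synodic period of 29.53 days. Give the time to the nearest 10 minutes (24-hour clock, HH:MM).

The Moon has covered 25.3/29.53 of its cycle, so θ ≈ 360° × 25.3/29.53 = 308.4°.
At 15° of sky rotation per hour, 308.4° corresponds to a 20.56 h lag.
12:00 + 20.562 h ≈ 08:34 → 08:30 to the nearest ten minutes.

08:30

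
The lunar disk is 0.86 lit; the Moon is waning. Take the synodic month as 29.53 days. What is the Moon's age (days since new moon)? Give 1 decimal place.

18.4 days

From f = (1 − cos θ)/2: cos θ = 1 − 2×0.86 = -0.720; arccos → 136.1°.
Since the Moon is past full (waning), take the reflex angle: θ = 360° − 136.1° = 223.9°.
At 360°/29.53 d per day, 223.9° corresponds to 18.37 days.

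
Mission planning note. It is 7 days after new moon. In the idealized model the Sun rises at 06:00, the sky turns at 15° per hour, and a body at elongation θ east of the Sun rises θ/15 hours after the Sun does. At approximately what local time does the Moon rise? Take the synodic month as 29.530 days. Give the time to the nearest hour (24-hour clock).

The Moon has covered 7/29.530 of its cycle, so θ ≈ 360° × 7/29.530 = 85.3°.
At 15° of sky rotation per hour, 85.3° corresponds to a 5.69 h lag.
06:00 + 5.69 h ≈ 11:41 → 12:00 to the nearest hour.

12:00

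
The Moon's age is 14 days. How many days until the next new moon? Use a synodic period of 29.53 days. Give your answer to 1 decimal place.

15.5 days

One full lunation from the last new moon is 29.53 d; remaining = 29.53 − 14 = 15.530 d.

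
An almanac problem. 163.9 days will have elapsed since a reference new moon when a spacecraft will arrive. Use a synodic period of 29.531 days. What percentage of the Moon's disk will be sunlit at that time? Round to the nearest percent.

Reduce mod P: 163.9 − 5×29.531 = 16.25 d into the current lunation.
Elongation θ = 360° × 16.25/29.531 ≈ 198.0°.
With cos θ = (-0.951), the lit fraction is (1 − (-0.951))/2 ≈ 0.975, so 98%.

98%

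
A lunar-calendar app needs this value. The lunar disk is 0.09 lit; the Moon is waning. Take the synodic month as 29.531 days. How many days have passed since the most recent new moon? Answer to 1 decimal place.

26.7 days

cos θ = 1 − 2f = 0.820, giving a principal value of 34.9°.
A waning Moon lies in 180°–360°, so θ = 360° − 34.9° = 325.1°.
That fraction of the synodic month is 325.1/360 × 29.531 d ≈ 26.67 d.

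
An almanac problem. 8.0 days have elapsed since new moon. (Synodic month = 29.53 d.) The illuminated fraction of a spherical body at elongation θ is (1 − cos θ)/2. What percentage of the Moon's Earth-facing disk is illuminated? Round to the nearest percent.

The Moon has covered 8.0/29.53 of its cycle, so θ ≈ 360° × 8.0/29.53 = 97.5°.
Illuminated fraction = (1 − cos 97.5°)/2 = (1 − (-0.131))/2 ≈ 0.566, so 57%.

57%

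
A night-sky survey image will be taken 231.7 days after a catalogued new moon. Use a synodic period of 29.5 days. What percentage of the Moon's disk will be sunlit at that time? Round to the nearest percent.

20%

231.7/29.5 = 7.854 lunations, so 7 complete cycles and 25.20 d into the next.
Elongation θ = 360° × 25.20/29.5 ≈ 307.5°.
With cos θ = 0.609, the lit fraction is (1 − 0.609)/2 ≈ 0.195, so 20%.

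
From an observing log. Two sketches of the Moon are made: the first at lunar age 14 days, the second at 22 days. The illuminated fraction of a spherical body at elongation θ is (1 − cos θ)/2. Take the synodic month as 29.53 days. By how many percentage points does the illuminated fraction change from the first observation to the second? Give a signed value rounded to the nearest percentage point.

-48 pp

θ₁ = 360° × 14/29.53 = 170.7°, f₁ = (1 − cos θ₁)/2 = 0.993.
θ₂ = 360° × 22/29.53 = 268.2°, f₂ = (1 − cos θ₂)/2 = 0.516.
Change = f₂ − f₁ = -0.478 → -48 percentage points.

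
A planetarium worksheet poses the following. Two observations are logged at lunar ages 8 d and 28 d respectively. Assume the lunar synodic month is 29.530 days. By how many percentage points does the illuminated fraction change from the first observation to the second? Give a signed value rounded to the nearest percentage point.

First observation: θ = 360°·8/29.530 = 97.5°, so f = 0.566.
Second observation: θ = 341.3°, f = 0.026.
Δf = 0.026 − 0.566 = -0.539, i.e. -54 pp.

-54 pp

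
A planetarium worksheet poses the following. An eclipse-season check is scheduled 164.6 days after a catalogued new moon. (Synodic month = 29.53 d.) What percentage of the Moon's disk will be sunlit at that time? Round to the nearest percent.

95%

164.6/29.53 = 5.574 lunations, so 5 complete cycles and 16.95 d into the next.
Phase angle: θ = 360°·(16.95 d)/(29.53 d) = 206.6°.
With cos θ = (-0.894), the lit fraction is (1 − (-0.894))/2 ≈ 0.947, so 95%.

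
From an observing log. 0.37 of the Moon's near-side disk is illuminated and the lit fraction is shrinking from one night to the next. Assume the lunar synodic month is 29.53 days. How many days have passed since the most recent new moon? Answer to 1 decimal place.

cos θ = 1 − 2f = 0.260, giving a principal value of 74.9°.
Waning ⇒ past full, so θ = 360° − 74.9° = 285.1°.
At 360°/29.53 d per day, 285.1° corresponds to 23.38 days.

23.4 days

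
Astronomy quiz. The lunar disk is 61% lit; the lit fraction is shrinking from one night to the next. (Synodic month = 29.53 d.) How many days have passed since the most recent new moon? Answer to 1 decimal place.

21.1 days

cos θ = 1 − 2f = -0.220, giving a principal value of 102.7°.
Waning ⇒ past full, so θ = 360° − 102.7° = 257.3°.
That fraction of the synodic month is 257.3/360 × 29.53 d ≈ 21.11 d.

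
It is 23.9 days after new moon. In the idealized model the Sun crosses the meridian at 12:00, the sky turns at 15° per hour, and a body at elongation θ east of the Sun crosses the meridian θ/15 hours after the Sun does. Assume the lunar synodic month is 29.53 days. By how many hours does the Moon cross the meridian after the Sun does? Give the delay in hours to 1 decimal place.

Phase angle: θ = 360°·(23.9 d)/(29.53 d) = 291.4°.
At 15° of sky rotation per hour, 291.4° corresponds to a 19.42 h lag.
So the Moon crosses the meridian 19.42 h after the Sun.

19.4 h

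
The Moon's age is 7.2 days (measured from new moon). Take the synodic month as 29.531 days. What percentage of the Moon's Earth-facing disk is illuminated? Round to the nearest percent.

48%

Phase angle: θ = 360°·(7.2 d)/(29.531 d) = 87.8°.
Illuminated fraction = (1 − cos 87.8°)/2 = (1 − 0.039)/2 ≈ 0.481, so 48%.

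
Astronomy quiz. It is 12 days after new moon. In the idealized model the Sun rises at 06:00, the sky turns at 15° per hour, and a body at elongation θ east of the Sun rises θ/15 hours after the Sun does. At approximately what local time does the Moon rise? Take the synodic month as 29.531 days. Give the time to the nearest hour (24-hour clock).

16:00

Elongation θ = 360° × 12/29.531 ≈ 146.3°.
Delay after the Sun = 146.3° / (15°/h) ≈ 9.75 h.
06:00 + 9.75 h ≈ 15:45 → 16:00 to the nearest hour.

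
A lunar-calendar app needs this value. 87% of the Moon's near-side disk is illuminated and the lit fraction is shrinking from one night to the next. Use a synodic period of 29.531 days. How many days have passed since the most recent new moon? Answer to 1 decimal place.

cos θ = 1 − 2f = -0.740, giving a principal value of 137.7°.
A waning Moon lies in 180°–360°, so θ = 360° − 137.7° = 222.3°.
That fraction of the synodic month is 222.3/360 × 29.531 d ≈ 18.23 d.

18.2 days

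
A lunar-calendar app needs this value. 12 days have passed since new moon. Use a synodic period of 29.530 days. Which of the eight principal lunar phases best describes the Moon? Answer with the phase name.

waxing gibbous

At 12/29.530 of the cycle, θ ≈ 146° — the waxing gibbous range.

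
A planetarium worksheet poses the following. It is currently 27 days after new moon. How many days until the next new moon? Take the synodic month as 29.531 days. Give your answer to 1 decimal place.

The next new moon completes the synodic month: 29.531 − 27 = 2.531 days.

2.5 days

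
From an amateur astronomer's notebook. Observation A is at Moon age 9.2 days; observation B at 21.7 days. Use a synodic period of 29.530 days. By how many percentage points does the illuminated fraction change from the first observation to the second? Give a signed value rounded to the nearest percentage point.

First observation: θ = 360°·9.2/29.530 = 112.2°, so f = 0.689.
Second observation: θ = 264.5°, f = 0.548.
Δf = 0.548 − 0.689 = -0.141, i.e. -14 pp.

-14 percentage points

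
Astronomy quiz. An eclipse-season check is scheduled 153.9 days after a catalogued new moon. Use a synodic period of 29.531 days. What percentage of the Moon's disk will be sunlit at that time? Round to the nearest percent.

38%

Reduce mod P: 153.9 − 5×29.531 = 6.25 d into the current lunation.
Elongation θ = 360° × 6.25/29.531 ≈ 76.1°.
cos 76.1° = 0.240, so f = (1 − 0.240)/2 = 0.380, so 38%.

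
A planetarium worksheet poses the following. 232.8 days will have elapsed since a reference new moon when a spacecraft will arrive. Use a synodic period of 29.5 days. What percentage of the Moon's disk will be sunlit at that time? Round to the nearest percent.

11%

Reduce mod P: 232.8 − 7×29.5 = 26.30 d into the current lunation.
Elongation θ = 360° × 26.30/29.5 ≈ 320.9°.
With cos θ = 0.777, the lit fraction is (1 − 0.777)/2 ≈ 0.112, so 11%.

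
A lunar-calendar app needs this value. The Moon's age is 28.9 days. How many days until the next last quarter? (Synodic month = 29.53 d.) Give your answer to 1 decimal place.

22.8 days

Last quarter occurs at elongation 270°, i.e. at age 29.53 × 270/360 = 22.148 d.
This lunation's last quarter (22.148 d) has passed, so add one period: 51.678 − 28.9 = 22.778 days.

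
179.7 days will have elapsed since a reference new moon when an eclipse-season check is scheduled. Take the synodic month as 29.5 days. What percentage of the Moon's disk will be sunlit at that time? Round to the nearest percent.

8%

179.7 d spans 6 complete synodic months (6 × 29.5 = 177.00 d) plus 2.70 d.
Elongation θ = 360° × 2.70/29.5 ≈ 32.9°.
cos 32.9° = 0.839, so f = (1 − 0.839)/2 = 0.080, so 8%.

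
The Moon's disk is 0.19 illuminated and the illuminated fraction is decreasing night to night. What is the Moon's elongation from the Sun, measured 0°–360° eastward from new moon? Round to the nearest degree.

cos θ = 1 − 2f = 0.620, giving a principal value of 51.7°.
Since the Moon is past full (waning), take the reflex angle: θ = 360° − 51.7° = 308.3°.

308°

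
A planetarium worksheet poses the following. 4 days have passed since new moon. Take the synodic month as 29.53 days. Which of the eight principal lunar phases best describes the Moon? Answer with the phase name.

waxing crescent

At 4/29.53 of the cycle, θ ≈ 49° — the waxing crescent range.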